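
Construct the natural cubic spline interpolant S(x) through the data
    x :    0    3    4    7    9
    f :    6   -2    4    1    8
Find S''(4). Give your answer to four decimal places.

-8.1147

Let m_i = S''(x_i). Step sizes h_i = 3, 1, 3, 2; slopes of the chords Δ_i = (y_(i+1) - y_i)/h_i = -8/3, 6, -1, 7/2.
  3·m_0 + 8·m_1 + 1·m_2 = 6(Δ_1 - Δ_0) = 52
  1·m_1 + 8·m_2 + 3·m_3 = 6(Δ_2 - Δ_1) = -42
  3·m_2 + 10·m_3 + 2·m_4 = 6(Δ_3 - Δ_2) = 27
Natural end conditions: m_0 = m_4 = 0.
Forward elimination and back-substitution give m_0 = 0, m_1 = 4193/558, m_2 = -2264/279, m_3 = 955/186, m_4 = 0.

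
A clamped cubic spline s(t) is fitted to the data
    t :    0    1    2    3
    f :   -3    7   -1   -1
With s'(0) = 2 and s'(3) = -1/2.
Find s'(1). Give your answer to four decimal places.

2.6333

Write σ_i for s''(x_i). With h_i = 1, 1, 1 and divided differences Δ_i = 10, -8, 0, the continuity of s' gives the tridiagonal system
  1·σ_0 + 4·σ_1 + 1·σ_2 = 6(Δ_1 - Δ_0) = -108
  1·σ_1 + 4·σ_2 + 1·σ_3 = 6(Δ_2 - Δ_1) = 48
Clamped end conditions give two more equations: 2h_0·σ_0 + h_0·σ_1 = 6(Δ_0 - s'(0)) = 48 and h_2·σ_2 + 2h_2·σ_3 = 6(s'(3) - Δ_2) = -3.
Hence σ_0 = 701/15, σ_1 = -682/15, σ_2 = 407/15, σ_3 = -226/15.
On [1, 2], s'(t) = b_1 + 2c_1·(t - 1) + 3d_1·(t - 1)² with b_1 = Δ_1 - h_1(2σ_1 + σ_2)/6 = 79/30, c_1 = σ_1/2 = -341/15, d_1 = (σ_2 - σ_1)/(6h_1) = 121/10. So s'(1) = 79/30.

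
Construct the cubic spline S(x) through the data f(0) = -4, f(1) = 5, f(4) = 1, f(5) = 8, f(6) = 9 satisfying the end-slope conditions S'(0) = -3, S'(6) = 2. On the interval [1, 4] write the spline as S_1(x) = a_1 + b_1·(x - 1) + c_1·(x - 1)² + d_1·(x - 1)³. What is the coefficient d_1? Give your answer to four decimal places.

1.9240

Write m_i for S''(x_i). With h_i = 1, 3, 1, 1 and divided differences Δ_i = 9, -4/3, 7, 1, the continuity of S' gives the tridiagonal system
  1·m_0 + 8·m_1 + 3·m_2 = 6(Δ_1 - Δ_0) = -62
  3·m_1 + 8·m_2 + 1·m_3 = 6(Δ_2 - Δ_1) = 50
  1·m_2 + 4·m_3 + 1·m_4 = 6(Δ_3 - Δ_2) = -36
Clamped end conditions give two more equations: 2h_0·m_0 + h_0·m_1 = 6(Δ_0 - S'(0)) = 72 and h_3·m_3 + 2h_3·m_4 = 6(S'(6) - Δ_3) = 6.
Forward elimination and back-substitution give m_0 = 2600/57, m_1 = -1096/57, m_2 = 878/57, m_3 = -886/57, m_4 = 614/57.
On [1, 4], with S_1(x) = a_1 + b_1·(x - 1) + c_1·(x - 1)² + d_1·(x - 1)³: c_1 = m_1/2 = -548/57, d_1 = (m_2 - m_1)/(6h_1) = 329/171, b_1 = Δ_1 - h_1(2m_1 + m_2)/6 = 581/57.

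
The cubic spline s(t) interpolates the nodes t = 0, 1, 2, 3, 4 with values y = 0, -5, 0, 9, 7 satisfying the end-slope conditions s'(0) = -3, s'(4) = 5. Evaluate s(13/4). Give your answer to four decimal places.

Write m_i for s''(x_i). With h_i = 1, 1, 1, 1 and divided differences Δ_i = -5, 5, 9, -2, the continuity of s' gives the tridiagonal system
  1·m_0 + 4·m_1 + 1·m_2 = 6(Δ_1 - Δ_0) = 60
  1·m_1 + 4·m_2 + 1·m_3 = 6(Δ_2 - Δ_1) = 24
  1·m_2 + 4·m_3 + 1·m_4 = 6(Δ_3 - Δ_2) = -66
Clamped end conditions give two more equations: 2h_0·m_0 + h_0·m_1 = 6(Δ_0 - s'(0)) = -12 and h_3·m_3 + 2h_3·m_4 = 6(s'(4) - Δ_3) = 42.
Hence m_0 = -397/28, m_1 = 229/14, m_2 = 35/4, m_3 = -383/14, m_4 = 971/28.
On [3, 4], s(t) = 9 + 75/56·(t - 3) - 383/28·(t - 3)² + 579/56·(t - 3)³.
With (t - 3) = 1/4: s(13/4) = 30971/3584.

8.6415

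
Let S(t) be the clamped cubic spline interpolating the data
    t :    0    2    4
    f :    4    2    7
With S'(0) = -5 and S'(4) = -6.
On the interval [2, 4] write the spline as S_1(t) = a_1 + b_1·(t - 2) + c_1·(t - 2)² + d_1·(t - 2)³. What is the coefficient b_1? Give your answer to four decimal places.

Put m_i = S'' at the i-th knot. Here h = (2, 2) and Δ = (-1, 5/2), so the interior equations h_(i-1)·m_(i-1) + 2(h_(i-1)+h_i)·m_i + h_i·m_(i+1) = 6(Δ_i − Δ_(i-1)) read
  2·m_0 + 8·m_1 + 2·m_2 = 6(Δ_1 - Δ_0) = 21
Clamped end conditions give two more equations: 2h_0·m_0 + h_0·m_1 = 6(Δ_0 - S'(0)) = 24 and h_1·m_1 + 2h_1·m_2 = 6(S'(4) - Δ_1) = -51.
Hence m_0 = 25/8, m_1 = 23/4, m_2 = -125/8.
On [2, 4], with S_1(t) = a_1 + b_1·(t - 2) + c_1·(t - 2)² + d_1·(t - 2)³: c_1 = m_1/2 = 23/8, d_1 = (m_2 - m_1)/(6h_1) = -57/32, b_1 = Δ_1 - h_1(2m_1 + m_2)/6 = 31/8.

3.8750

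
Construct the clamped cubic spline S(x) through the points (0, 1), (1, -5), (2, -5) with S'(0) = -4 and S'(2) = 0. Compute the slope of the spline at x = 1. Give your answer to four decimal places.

Put M_i = S'' at the i-th knot. Here h = (1, 1) and Δ = (-6, 0), so the interior equations h_(i-1)·M_(i-1) + 2(h_(i-1)+h_i)·M_i + h_i·M_(i+1) = 6(Δ_i − Δ_(i-1)) read
  1·M_0 + 4·M_1 + 1·M_2 = 6(Δ_1 - Δ_0) = 36
Clamped end conditions give two more equations: 2h_0·M_0 + h_0·M_1 = 6(Δ_0 - S'(0)) = -12 and h_1·M_1 + 2h_1·M_2 = 6(S'(2) - Δ_1) = 0.
Solving: M_0 = -13, M_1 = 14, M_2 = -7.
On [1, 2], S'(x) = b_1 + 2c_1·(x - 1) + 3d_1·(x - 1)² with b_1 = Δ_1 - h_1(2M_1 + M_2)/6 = -7/2, c_1 = M_1/2 = 7, d_1 = (M_2 - M_1)/(6h_1) = -7/2. So S'(1) = -7/2.

-3.5000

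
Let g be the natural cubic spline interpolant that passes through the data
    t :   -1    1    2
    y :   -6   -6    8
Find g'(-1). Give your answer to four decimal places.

-4.6667

With m_i denoting the second derivative at x_i, h_i = 2, 1, and Δ_i = (y_(i+1) − y_i)/h_i = 0, 14:
  2·m_0 + 6·m_1 + 1·m_2 = 6(Δ_1 - Δ_0) = 84
Natural end conditions: m_0 = m_2 = 0.
Solving the tridiagonal system: m_0 = 0, m_1 = 14, m_2 = 0.
On [-1, 1], g'(t) = b_0 + 2c_0·(t + 1) + 3d_0·(t + 1)² with b_0 = Δ_0 - h_0(2m_0 + m_1)/6 = -14/3, c_0 = m_0/2 = 0, d_0 = (m_1 - m_0)/(6h_0) = 7/6. So g'(-1) = -14/3.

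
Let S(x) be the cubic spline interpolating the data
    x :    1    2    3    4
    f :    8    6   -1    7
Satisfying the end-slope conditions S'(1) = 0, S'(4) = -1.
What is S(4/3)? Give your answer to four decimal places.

8.0346

Write M_i for S''(x_i). With h_i = 1, 1, 1 and divided differences Δ_i = -2, -7, 8, the continuity of S' gives the tridiagonal system
  1·M_0 + 4·M_1 + 1·M_2 = 6(Δ_1 - Δ_0) = -30
  1·M_1 + 4·M_2 + 1·M_3 = 6(Δ_2 - Δ_1) = 90
Clamped end conditions give two more equations: 2h_0·M_0 + h_0·M_1 = 6(Δ_0 - S'(1)) = -12 and h_2·M_2 + 2h_2·M_3 = 6(S'(4) - Δ_2) = -54.
Solving the tridiagonal system: M_0 = 44/15, M_1 = -268/15, M_2 = 578/15, M_3 = -694/15.
On [1, 2], S(x) = 8 + 0·(x - 1) + 22/15·(x - 1)² - 52/15·(x - 1)³.
With (x - 1) = 1/3: S(4/3) = 3254/405.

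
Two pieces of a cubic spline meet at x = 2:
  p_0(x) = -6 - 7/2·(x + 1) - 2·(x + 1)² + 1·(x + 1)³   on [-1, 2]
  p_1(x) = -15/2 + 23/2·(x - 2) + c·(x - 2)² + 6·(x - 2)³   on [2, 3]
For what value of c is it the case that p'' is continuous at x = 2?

7

p_0''(x) = -4 + 6·(x + 1), so p_0''(2) = 14. On the right, p_1''(2) = 2c, so c = 7.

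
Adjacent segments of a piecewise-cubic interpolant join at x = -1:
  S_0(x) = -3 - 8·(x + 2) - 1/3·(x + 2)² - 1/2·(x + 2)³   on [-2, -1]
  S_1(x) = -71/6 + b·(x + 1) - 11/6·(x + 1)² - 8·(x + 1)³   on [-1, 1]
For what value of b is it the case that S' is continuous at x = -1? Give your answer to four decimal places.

S_0'(x) = -8 - 2/3·(x + 2) - 3/2·(x + 2)², so S_0'(-1) = -61/6. On the right, S_1'(-1) = b, so b = -61/6.

-10.1667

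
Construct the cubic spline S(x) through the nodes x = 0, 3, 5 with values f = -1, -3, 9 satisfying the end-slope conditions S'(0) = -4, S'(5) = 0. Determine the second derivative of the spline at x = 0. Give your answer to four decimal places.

With σ_i denoting the second derivative at x_i, h_i = 3, 2, and Δ_i = (y_(i+1) − y_i)/h_i = -2/3, 6:
  3·σ_0 + 10·σ_1 + 2·σ_2 = 6(Δ_1 - Δ_0) = 40
Clamped end conditions give two more equations: 2h_0·σ_0 + h_0·σ_1 = 6(Δ_0 - S'(0)) = 20 and h_1·σ_1 + 2h_1·σ_2 = 6(S'(5) - Δ_1) = -36.
Solving the tridiagonal system: σ_0 = 2/15, σ_1 = 32/5, σ_2 = -61/5.

0.1333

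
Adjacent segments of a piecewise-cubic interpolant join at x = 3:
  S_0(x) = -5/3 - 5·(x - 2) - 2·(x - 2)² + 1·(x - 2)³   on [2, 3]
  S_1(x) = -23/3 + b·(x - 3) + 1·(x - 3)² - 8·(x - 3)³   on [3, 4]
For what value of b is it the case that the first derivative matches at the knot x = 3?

S_0'(x) = -5 - 4·(x - 2) + 3·(x - 2)², so S_0'(3) = -6. On the right, S_1'(3) = b, so b = -6.

-6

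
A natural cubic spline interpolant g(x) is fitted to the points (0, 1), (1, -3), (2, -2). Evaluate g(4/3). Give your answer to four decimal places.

-3.1296

Put m_i = g'' at the i-th knot. Here h = (1, 1) and Δ = (-4, 1), so the interior equations h_(i-1)·m_(i-1) + 2(h_(i-1)+h_i)·m_i + h_i·m_(i+1) = 6(Δ_i − Δ_(i-1)) read
  1·m_0 + 4·m_1 + 1·m_2 = 6(Δ_1 - Δ_0) = 30
Natural end conditions: m_0 = m_2 = 0.
Solving the tridiagonal system: m_0 = 0, m_1 = 15/2, m_2 = 0.
On [1, 2], g(x) = -3 - 3/2·(x - 1) + 15/4·(x - 1)² - 5/4·(x - 1)³.
With (x - 1) = 1/3: g(4/3) = -169/54.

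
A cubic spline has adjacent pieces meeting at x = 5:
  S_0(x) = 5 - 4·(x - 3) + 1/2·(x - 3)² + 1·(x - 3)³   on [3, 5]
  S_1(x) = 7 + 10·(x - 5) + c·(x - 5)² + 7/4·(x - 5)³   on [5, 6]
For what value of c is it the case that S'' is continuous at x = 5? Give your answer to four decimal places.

S_0''(x) = 1 + 6·(x - 3), so S_0''(5) = 13. On the right, S_1''(5) = 2c, so c = 13/2.

6.5000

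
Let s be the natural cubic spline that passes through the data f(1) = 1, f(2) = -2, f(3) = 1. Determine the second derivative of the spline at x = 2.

With m_i denoting the second derivative at x_i, h_i = 1, 1, and Δ_i = (y_(i+1) − y_i)/h_i = -3, 3:
  1·m_0 + 4·m_1 + 1·m_2 = 6(Δ_1 - Δ_0) = 36
Natural end conditions: m_0 = m_2 = 0.
Solving: m_0 = 0, m_1 = 9, m_2 = 0.

9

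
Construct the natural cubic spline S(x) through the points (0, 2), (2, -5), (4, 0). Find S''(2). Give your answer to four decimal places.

Write M_i for S''(x_i). With h_i = 2, 2 and divided differences Δ_i = -7/2, 5/2, the continuity of S' gives the tridiagonal system
  2·M_0 + 8·M_1 + 2·M_2 = 6(Δ_1 - Δ_0) = 36
Natural end conditions: M_0 = M_2 = 0.
Solving the tridiagonal system: M_0 = 0, M_1 = 9/2, M_2 = 0.

4.5000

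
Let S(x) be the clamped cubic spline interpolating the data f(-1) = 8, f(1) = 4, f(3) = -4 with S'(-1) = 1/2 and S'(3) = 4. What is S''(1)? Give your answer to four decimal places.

-4.7500

With m_i denoting the second derivative at x_i, h_i = 2, 2, and Δ_i = (y_(i+1) − y_i)/h_i = -2, -4:
  2·m_0 + 8·m_1 + 2·m_2 = 6(Δ_1 - Δ_0) = -12
Clamped end conditions give two more equations: 2h_0·m_0 + h_0·m_1 = 6(Δ_0 - S'(-1)) = -15 and h_1·m_1 + 2h_1·m_2 = 6(S'(3) - Δ_1) = 48.
Solving: m_0 = -11/8, m_1 = -19/4, m_2 = 115/8.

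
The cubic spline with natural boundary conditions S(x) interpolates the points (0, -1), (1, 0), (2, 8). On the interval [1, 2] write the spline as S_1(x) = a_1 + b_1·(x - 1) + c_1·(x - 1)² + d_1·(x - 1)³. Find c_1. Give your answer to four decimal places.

5.2500

Write M_i for S''(x_i). With h_i = 1, 1 and divided differences Δ_i = 1, 8, the continuity of S' gives the tridiagonal system
  1·M_0 + 4·M_1 + 1·M_2 = 6(Δ_1 - Δ_0) = 42
Natural end conditions: M_0 = M_2 = 0.
Hence M_0 = 0, M_1 = 21/2, M_2 = 0.
On [1, 2], with S_1(x) = a_1 + b_1·(x - 1) + c_1·(x - 1)² + d_1·(x - 1)³: c_1 = M_1/2 = 21/4, d_1 = (M_2 - M_1)/(6h_1) = -7/4, b_1 = Δ_1 - h_1(2M_1 + M_2)/6 = 9/2.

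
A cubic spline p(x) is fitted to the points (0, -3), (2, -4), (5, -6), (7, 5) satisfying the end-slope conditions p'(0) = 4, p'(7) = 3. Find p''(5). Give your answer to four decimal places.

5.0417

Let σ_i = p''(x_i). Step sizes h_i = 2, 3, 2; slopes of the chords Δ_i = (y_(i+1) - y_i)/h_i = -1/2, -2/3, 11/2.
  2·σ_0 + 10·σ_1 + 3·σ_2 = 6(Δ_1 - Δ_0) = -1
  3·σ_1 + 10·σ_2 + 2·σ_3 = 6(Δ_2 - Δ_1) = 37
Clamped end conditions give two more equations: 2h_0·σ_0 + h_0·σ_1 = 6(Δ_0 - p'(0)) = -27 and h_2·σ_2 + 2h_2·σ_3 = 6(p'(7) - Δ_2) = -15.
Solving the tridiagonal system: σ_0 = -317/48, σ_1 = -7/24, σ_2 = 121/24, σ_3 = -301/48.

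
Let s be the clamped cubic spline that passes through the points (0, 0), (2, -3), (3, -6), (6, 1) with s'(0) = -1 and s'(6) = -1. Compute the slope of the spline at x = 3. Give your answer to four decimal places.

-1.1786

Let M_i = s''(x_i). Step sizes h_i = 2, 1, 3; slopes of the chords Δ_i = (y_(i+1) - y_i)/h_i = -3/2, -3, 7/3.
  2·M_0 + 6·M_1 + 1·M_2 = 6(Δ_1 - Δ_0) = -9
  1·M_1 + 8·M_2 + 3·M_3 = 6(Δ_2 - Δ_1) = 32
Clamped end conditions give two more equations: 2h_0·M_0 + h_0·M_1 = 6(Δ_0 - s'(0)) = -3 and h_2·M_2 + 2h_2·M_3 = 6(s'(6) - Δ_2) = -20.
Hence M_0 = 29/42, M_1 = -121/42, M_2 = 145/21, M_3 = -95/14.
On [3, 6], s'(x) = b_2 + 2c_2·(x - 3) + 3d_2·(x - 3)² with b_2 = Δ_2 - h_2(2M_2 + M_3)/6 = -33/28, c_2 = M_2/2 = 145/42, d_2 = (M_3 - M_2)/(6h_2) = -575/756. So s'(3) = -33/28.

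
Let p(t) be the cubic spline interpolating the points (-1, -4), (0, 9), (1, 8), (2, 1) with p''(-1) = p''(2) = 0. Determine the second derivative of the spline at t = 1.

-4

Write m_i for p''(x_i). With h_i = 1, 1, 1 and divided differences Δ_i = 13, -1, -7, the continuity of p' gives the tridiagonal system
  1·m_0 + 4·m_1 + 1·m_2 = 6(Δ_1 - Δ_0) = -84
  1·m_1 + 4·m_2 + 1·m_3 = 6(Δ_2 - Δ_1) = -36
Natural end conditions: m_0 = m_3 = 0.
Solving the tridiagonal system: m_0 = 0, m_1 = -20, m_2 = -4, m_3 = 0.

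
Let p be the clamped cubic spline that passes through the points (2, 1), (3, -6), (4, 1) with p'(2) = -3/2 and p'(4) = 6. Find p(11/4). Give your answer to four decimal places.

Let m_i = p''(x_i). Step sizes h_i = 1, 1; slopes of the chords Δ_i = (y_(i+1) - y_i)/h_i = -7, 7.
  1·m_0 + 4·m_1 + 1·m_2 = 6(Δ_1 - Δ_0) = 84
Clamped end conditions give two more equations: 2h_0·m_0 + h_0·m_1 = 6(Δ_0 - p'(2)) = -33 and h_1·m_1 + 2h_1·m_2 = 6(p'(4) - Δ_1) = -6.
Forward elimination and back-substitution give m_0 = -135/4, m_1 = 69/2, m_2 = -81/4.
On [2, 3], p(x) = 1 - 3/2·(x - 2) - 135/8·(x - 2)² + 91/8·(x - 2)³.
With (x - 2) = 3/4: p(11/4) = -2467/512.

-4.8184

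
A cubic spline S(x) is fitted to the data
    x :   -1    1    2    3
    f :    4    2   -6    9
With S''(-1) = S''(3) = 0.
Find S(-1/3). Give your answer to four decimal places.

With σ_i denoting the second derivative at x_i, h_i = 2, 1, 1, and Δ_i = (y_(i+1) − y_i)/h_i = -1, -8, 15:
  2·σ_0 + 6·σ_1 + 1·σ_2 = 6(Δ_1 - Δ_0) = -42
  1·σ_1 + 4·σ_2 + 1·σ_3 = 6(Δ_2 - Δ_1) = 138
Natural end conditions: σ_0 = σ_3 = 0.
Hence σ_0 = 0, σ_1 = -306/23, σ_2 = 870/23, σ_3 = 0.
On [-1, 1], S(x) = 4 + 79/23·(x + 1) + 0·(x + 1)² - 51/46·(x + 1)³.
With (x + 1) = 2/3: S(-1/3) = 1234/207.

5.9614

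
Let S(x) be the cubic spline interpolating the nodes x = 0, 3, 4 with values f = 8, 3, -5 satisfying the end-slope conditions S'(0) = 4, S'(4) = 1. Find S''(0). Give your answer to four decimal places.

With M_i denoting the second derivative at x_i, h_i = 3, 1, and Δ_i = (y_(i+1) − y_i)/h_i = -5/3, -8:
  3·M_0 + 8·M_1 + 1·M_2 = 6(Δ_1 - Δ_0) = -38
Clamped end conditions give two more equations: 2h_0·M_0 + h_0·M_1 = 6(Δ_0 - S'(0)) = -34 and h_1·M_1 + 2h_1·M_2 = 6(S'(4) - Δ_1) = 54.
Solving: M_0 = -5/3, M_1 = -8, M_2 = 31.

-1.6667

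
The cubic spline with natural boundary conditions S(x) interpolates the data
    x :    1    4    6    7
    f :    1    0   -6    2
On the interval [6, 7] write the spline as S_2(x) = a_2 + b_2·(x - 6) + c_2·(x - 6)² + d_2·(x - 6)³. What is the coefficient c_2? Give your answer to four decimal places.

Write M_i for S''(x_i). With h_i = 3, 2, 1 and divided differences Δ_i = -1/3, -3, 8, the continuity of S' gives the tridiagonal system
  3·M_0 + 10·M_1 + 2·M_2 = 6(Δ_1 - Δ_0) = -16
  2·M_1 + 6·M_2 + 1·M_3 = 6(Δ_2 - Δ_1) = 66
Natural end conditions: M_0 = M_3 = 0.
Solving the tridiagonal system: M_0 = 0, M_1 = -57/14, M_2 = 173/14, M_3 = 0.
On [6, 7], with S_2(x) = a_2 + b_2·(x - 6) + c_2·(x - 6)² + d_2·(x - 6)³: c_2 = M_2/2 = 173/28, d_2 = (M_3 - M_2)/(6h_2) = -173/84, b_2 = Δ_2 - h_2(2M_2 + M_3)/6 = 163/42.

6.1786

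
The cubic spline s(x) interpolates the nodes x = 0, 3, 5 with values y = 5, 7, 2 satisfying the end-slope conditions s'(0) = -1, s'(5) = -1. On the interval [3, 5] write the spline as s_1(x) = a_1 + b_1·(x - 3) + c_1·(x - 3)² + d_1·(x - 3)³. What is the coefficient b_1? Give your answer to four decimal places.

With M_i denoting the second derivative at x_i, h_i = 3, 2, and Δ_i = (y_(i+1) − y_i)/h_i = 2/3, -5/2:
  3·M_0 + 10·M_1 + 2·M_2 = 6(Δ_1 - Δ_0) = -19
Clamped end conditions give two more equations: 2h_0·M_0 + h_0·M_1 = 6(Δ_0 - s'(0)) = 10 and h_1·M_1 + 2h_1·M_2 = 6(s'(5) - Δ_1) = 9.
Solving the tridiagonal system: M_0 = 107/30, M_1 = -19/5, M_2 = 83/20.
On [3, 5], with s_1(x) = a_1 + b_1·(x - 3) + c_1·(x - 3)² + d_1·(x - 3)³: c_1 = M_1/2 = -19/10, d_1 = (M_2 - M_1)/(6h_1) = 53/80, b_1 = Δ_1 - h_1(2M_1 + M_2)/6 = -27/20.

-1.3500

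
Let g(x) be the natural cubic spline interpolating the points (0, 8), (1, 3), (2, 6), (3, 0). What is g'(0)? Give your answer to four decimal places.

With σ_i denoting the second derivative at x_i, h_i = 1, 1, 1, and Δ_i = (y_(i+1) − y_i)/h_i = -5, 3, -6:
  1·σ_0 + 4·σ_1 + 1·σ_2 = 6(Δ_1 - Δ_0) = 48
  1·σ_1 + 4·σ_2 + 1·σ_3 = 6(Δ_2 - Δ_1) = -54
Natural end conditions: σ_0 = σ_3 = 0.
Solving the tridiagonal system: σ_0 = 0, σ_1 = 82/5, σ_2 = -88/5, σ_3 = 0.
On [0, 1], g'(x) = b_0 + 2c_0·x + 3d_0·x² with b_0 = Δ_0 - h_0(2σ_0 + σ_1)/6 = -116/15, c_0 = σ_0/2 = 0, d_0 = (σ_1 - σ_0)/(6h_0) = 41/15. So g'(0) = -116/15.

-7.7333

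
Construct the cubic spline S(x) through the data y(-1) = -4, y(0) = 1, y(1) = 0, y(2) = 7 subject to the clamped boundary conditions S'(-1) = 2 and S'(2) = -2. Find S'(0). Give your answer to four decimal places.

Let M_i = S''(x_i). Step sizes h_i = 1, 1, 1; slopes of the chords Δ_i = (y_(i+1) - y_i)/h_i = 5, -1, 7.
  1·M_0 + 4·M_1 + 1·M_2 = 6(Δ_1 - Δ_0) = -36
  1·M_1 + 4·M_2 + 1·M_3 = 6(Δ_2 - Δ_1) = 48
Clamped end conditions give two more equations: 2h_0·M_0 + h_0·M_1 = 6(Δ_0 - S'(-1)) = 18 and h_2·M_2 + 2h_2·M_3 = 6(S'(2) - Δ_2) = -54.
Solving the tridiagonal system: M_0 = 58/3, M_1 = -62/3, M_2 = 82/3, M_3 = -122/3.
On [0, 1], S'(x) = b_1 + 2c_1·x + 3d_1·x² with b_1 = Δ_1 - h_1(2M_1 + M_2)/6 = 4/3, c_1 = M_1/2 = -31/3, d_1 = (M_2 - M_1)/(6h_1) = 8. So S'(0) = 4/3.

1.3333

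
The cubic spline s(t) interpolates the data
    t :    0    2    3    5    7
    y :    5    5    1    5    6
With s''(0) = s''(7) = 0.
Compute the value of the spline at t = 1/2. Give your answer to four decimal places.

Put M_i = s'' at the i-th knot. Here h = (2, 1, 2, 2) and Δ = (0, -4, 2, 1/2), so the interior equations h_(i-1)·M_(i-1) + 2(h_(i-1)+h_i)·M_i + h_i·M_(i+1) = 6(Δ_i − Δ_(i-1)) read
  2·M_0 + 6·M_1 + 1·M_2 = 6(Δ_1 - Δ_0) = -24
  1·M_1 + 6·M_2 + 2·M_3 = 6(Δ_2 - Δ_1) = 36
  2·M_2 + 8·M_3 + 2·M_4 = 6(Δ_3 - Δ_2) = -9
Natural end conditions: M_0 = M_4 = 0.
Forward elimination and back-substitution give M_0 = 0, M_1 = -681/128, M_2 = 507/64, M_3 = -795/256, M_4 = 0.
On [0, 2], s(t) = 5 + 227/128·t + 0·t² - 227/512·t³.
With t = 1/2: s(1/2) = 23885/4096.

5.8313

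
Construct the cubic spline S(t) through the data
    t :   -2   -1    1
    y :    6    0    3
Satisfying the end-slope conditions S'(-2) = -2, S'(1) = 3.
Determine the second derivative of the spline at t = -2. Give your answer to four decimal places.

Let M_i = S''(x_i). Step sizes h_i = 1, 2; slopes of the chords Δ_i = (y_(i+1) - y_i)/h_i = -6, 3/2.
  1·M_0 + 6·M_1 + 2·M_2 = 6(Δ_1 - Δ_0) = 45
Clamped end conditions give two more equations: 2h_0·M_0 + h_0·M_1 = 6(Δ_0 - S'(-2)) = -24 and h_1·M_1 + 2h_1·M_2 = 6(S'(1) - Δ_1) = 9.
Hence M_0 = -107/6, M_1 = 35/3, M_2 = -43/12.

-17.8333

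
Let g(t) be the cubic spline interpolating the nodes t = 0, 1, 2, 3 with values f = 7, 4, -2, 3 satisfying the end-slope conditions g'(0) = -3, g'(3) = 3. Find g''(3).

-18

Let M_i = g''(x_i). Step sizes h_i = 1, 1, 1; slopes of the chords Δ_i = (y_(i+1) - y_i)/h_i = -3, -6, 5.
  1·M_0 + 4·M_1 + 1·M_2 = 6(Δ_1 - Δ_0) = -18
  1·M_1 + 4·M_2 + 1·M_3 = 6(Δ_2 - Δ_1) = 66
Clamped end conditions give two more equations: 2h_0·M_0 + h_0·M_1 = 6(Δ_0 - g'(0)) = 0 and h_2·M_2 + 2h_2·M_3 = 6(g'(3) - Δ_2) = -12.
Hence M_0 = 6, M_1 = -12, M_2 = 24, M_3 = -18.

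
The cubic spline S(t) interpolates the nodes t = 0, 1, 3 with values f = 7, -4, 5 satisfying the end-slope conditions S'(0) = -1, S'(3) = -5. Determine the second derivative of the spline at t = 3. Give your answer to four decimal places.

-31.0833

Write M_i for S''(x_i). With h_i = 1, 2 and divided differences Δ_i = -11, 9/2, the continuity of S' gives the tridiagonal system
  1·M_0 + 6·M_1 + 2·M_2 = 6(Δ_1 - Δ_0) = 93
Clamped end conditions give two more equations: 2h_0·M_0 + h_0·M_1 = 6(Δ_0 - S'(0)) = -60 and h_1·M_1 + 2h_1·M_2 = 6(S'(3) - Δ_1) = -57.
Solving: M_0 = -281/6, M_1 = 101/3, M_2 = -373/12.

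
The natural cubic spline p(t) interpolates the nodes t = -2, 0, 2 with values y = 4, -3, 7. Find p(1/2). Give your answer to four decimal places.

Write m_i for p''(x_i). With h_i = 2, 2 and divided differences Δ_i = -7/2, 5, the continuity of p' gives the tridiagonal system
  2·m_0 + 8·m_1 + 2·m_2 = 6(Δ_1 - Δ_0) = 51
Natural end conditions: m_0 = m_2 = 0.
Solving the tridiagonal system: m_0 = 0, m_1 = 51/8, m_2 = 0.
On [0, 2], p(t) = -3 + 3/4·t + 51/16·t² - 17/32·t³.
With t = 1/2: p(1/2) = -485/256.

-1.8945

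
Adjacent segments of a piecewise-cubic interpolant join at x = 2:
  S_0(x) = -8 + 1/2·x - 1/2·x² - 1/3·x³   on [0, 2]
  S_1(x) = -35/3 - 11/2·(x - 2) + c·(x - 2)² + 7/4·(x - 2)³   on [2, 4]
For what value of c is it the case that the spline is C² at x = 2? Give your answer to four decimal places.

S_0''(x) = -1 - 2·x, so S_0''(2) = -5. On the right, S_1''(2) = 2c, so c = -5/2.

-2.5000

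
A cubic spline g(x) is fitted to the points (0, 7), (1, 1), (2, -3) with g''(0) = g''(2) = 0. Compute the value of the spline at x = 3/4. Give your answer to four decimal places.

2.3359

With σ_i denoting the second derivative at x_i, h_i = 1, 1, and Δ_i = (y_(i+1) − y_i)/h_i = -6, -4:
  1·σ_0 + 4·σ_1 + 1·σ_2 = 6(Δ_1 - Δ_0) = 12
Natural end conditions: σ_0 = σ_2 = 0.
Hence σ_0 = 0, σ_1 = 3, σ_2 = 0.
On [0, 1], g(x) = 7 - 13/2·x + 0·x² + 1/2·x³.
With x = 3/4: g(3/4) = 299/128.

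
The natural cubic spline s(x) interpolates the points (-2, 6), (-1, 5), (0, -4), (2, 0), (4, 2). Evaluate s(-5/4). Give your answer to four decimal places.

Put M_i = s'' at the i-th knot. Here h = (1, 1, 2, 2) and Δ = (-1, -9, 2, 1), so the interior equations h_(i-1)·M_(i-1) + 2(h_(i-1)+h_i)·M_i + h_i·M_(i+1) = 6(Δ_i − Δ_(i-1)) read
  1·M_0 + 4·M_1 + 1·M_2 = 6(Δ_1 - Δ_0) = -48
  1·M_1 + 6·M_2 + 2·M_3 = 6(Δ_2 - Δ_1) = 66
  2·M_2 + 8·M_3 + 2·M_4 = 6(Δ_3 - Δ_2) = -6
Natural end conditions: M_0 = M_4 = 0.
Solving the tridiagonal system: M_0 = 0, M_1 = -221/14, M_2 = 106/7, M_3 = -127/28, M_4 = 0.
On [-2, -1], s(x) = 6 + 137/84·(x + 2) + 0·(x + 2)² - 221/84·(x + 2)³.
With (x + 2) = 3/4: s(-5/4) = 1565/256.

6.1133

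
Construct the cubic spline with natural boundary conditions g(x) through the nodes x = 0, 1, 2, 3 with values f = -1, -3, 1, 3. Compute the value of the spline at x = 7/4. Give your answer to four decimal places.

Write M_i for g''(x_i). With h_i = 1, 1, 1 and divided differences Δ_i = -2, 4, 2, the continuity of g' gives the tridiagonal system
  1·M_0 + 4·M_1 + 1·M_2 = 6(Δ_1 - Δ_0) = 36
  1·M_1 + 4·M_2 + 1·M_3 = 6(Δ_2 - Δ_1) = -12
Natural end conditions: M_0 = M_3 = 0.
Hence M_0 = 0, M_1 = 52/5, M_2 = -28/5, M_3 = 0.
On [1, 2], g(x) = -3 + 22/15·(x - 1) + 26/5·(x - 1)² - 8/3·(x - 1)³.
With (x - 1) = 3/4: g(7/4) = -1/10.

-0.1000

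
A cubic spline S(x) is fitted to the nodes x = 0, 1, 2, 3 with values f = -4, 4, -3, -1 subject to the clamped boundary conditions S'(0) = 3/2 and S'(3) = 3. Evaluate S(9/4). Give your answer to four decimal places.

With M_i denoting the second derivative at x_i, h_i = 1, 1, 1, and Δ_i = (y_(i+1) − y_i)/h_i = 8, -7, 2:
  1·M_0 + 4·M_1 + 1·M_2 = 6(Δ_1 - Δ_0) = -90
  1·M_1 + 4·M_2 + 1·M_3 = 6(Δ_2 - Δ_1) = 54
Clamped end conditions give two more equations: 2h_0·M_0 + h_0·M_1 = 6(Δ_0 - S'(0)) = 39 and h_2·M_2 + 2h_2·M_3 = 6(S'(3) - Δ_2) = 6.
Hence M_0 = 194/5, M_1 = -193/5, M_2 = 128/5, M_3 = -49/5.
On [2, 3], S(x) = -3 - 49/10·(x - 2) + 64/5·(x - 2)² - 59/10·(x - 2)³.
With (x - 2) = 1/4: S(9/4) = -2251/640.

-3.5172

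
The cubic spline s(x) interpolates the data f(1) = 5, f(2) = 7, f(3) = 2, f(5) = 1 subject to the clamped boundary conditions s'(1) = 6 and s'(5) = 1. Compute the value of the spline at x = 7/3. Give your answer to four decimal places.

Write M_i for s''(x_i). With h_i = 1, 1, 2 and divided differences Δ_i = 2, -5, -1/2, the continuity of s' gives the tridiagonal system
  1·M_0 + 4·M_1 + 1·M_2 = 6(Δ_1 - Δ_0) = -42
  1·M_1 + 6·M_2 + 2·M_3 = 6(Δ_2 - Δ_1) = 27
Clamped end conditions give two more equations: 2h_0·M_0 + h_0·M_1 = 6(Δ_0 - s'(1)) = -24 and h_2·M_2 + 2h_2·M_3 = 6(s'(5) - Δ_2) = 9.
Solving the tridiagonal system: M_0 = -149/22, M_1 = -115/11, M_2 = 145/22, M_3 = -23/22.
On [2, 3], s(x) = 7 - 115/44·(x - 2) - 115/22·(x - 2)² + 125/44·(x - 2)³.
With (x - 2) = 1/3: s(7/3) = 1679/297.

5.6532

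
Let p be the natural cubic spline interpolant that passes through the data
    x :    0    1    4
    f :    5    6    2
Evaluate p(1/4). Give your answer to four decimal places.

5.3184

With M_i denoting the second derivative at x_i, h_i = 1, 3, and Δ_i = (y_(i+1) − y_i)/h_i = 1, -4/3:
  1·M_0 + 8·M_1 + 3·M_2 = 6(Δ_1 - Δ_0) = -14
Natural end conditions: M_0 = M_2 = 0.
Forward elimination and back-substitution give M_0 = 0, M_1 = -7/4, M_2 = 0.
On [0, 1], p(x) = 5 + 31/24·x + 0·x² - 7/24·x³.
With x = 1/4: p(1/4) = 2723/512.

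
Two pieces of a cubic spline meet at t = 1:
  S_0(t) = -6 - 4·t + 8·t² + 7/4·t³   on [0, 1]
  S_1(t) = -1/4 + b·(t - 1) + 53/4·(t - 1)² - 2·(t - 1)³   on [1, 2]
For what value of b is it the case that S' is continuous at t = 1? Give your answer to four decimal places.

S_0'(t) = -4 + 16·t + 21/4·t², so S_0'(1) = 69/4. On the right, S_1'(1) = b, so b = 69/4.

17.2500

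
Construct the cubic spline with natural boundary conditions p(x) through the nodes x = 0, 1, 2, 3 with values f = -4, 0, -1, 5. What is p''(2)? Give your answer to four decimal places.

Write m_i for p''(x_i). With h_i = 1, 1, 1 and divided differences Δ_i = 4, -1, 6, the continuity of p' gives the tridiagonal system
  1·m_0 + 4·m_1 + 1·m_2 = 6(Δ_1 - Δ_0) = -30
  1·m_1 + 4·m_2 + 1·m_3 = 6(Δ_2 - Δ_1) = 42
Natural end conditions: m_0 = m_3 = 0.
Forward elimination and back-substitution give m_0 = 0, m_1 = -54/5, m_2 = 66/5, m_3 = 0.

13.2000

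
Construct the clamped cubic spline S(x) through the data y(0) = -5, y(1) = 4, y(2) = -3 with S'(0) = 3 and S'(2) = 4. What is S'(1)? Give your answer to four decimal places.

-0.2500

Put M_i = S'' at the i-th knot. Here h = (1, 1) and Δ = (9, -7), so the interior equations h_(i-1)·M_(i-1) + 2(h_(i-1)+h_i)·M_i + h_i·M_(i+1) = 6(Δ_i − Δ_(i-1)) read
  1·M_0 + 4·M_1 + 1·M_2 = 6(Δ_1 - Δ_0) = -96
Clamped end conditions give two more equations: 2h_0·M_0 + h_0·M_1 = 6(Δ_0 - S'(0)) = 36 and h_1·M_1 + 2h_1·M_2 = 6(S'(2) - Δ_1) = 66.
Hence M_0 = 85/2, M_1 = -49, M_2 = 115/2.
On [1, 2], S'(x) = b_1 + 2c_1·(x - 1) + 3d_1·(x - 1)² with b_1 = Δ_1 - h_1(2M_1 + M_2)/6 = -1/4, c_1 = M_1/2 = -49/2, d_1 = (M_2 - M_1)/(6h_1) = 71/4. So S'(1) = -1/4.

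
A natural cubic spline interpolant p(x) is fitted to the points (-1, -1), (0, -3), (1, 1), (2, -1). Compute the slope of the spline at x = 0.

Let M_i = p''(x_i). Step sizes h_i = 1, 1, 1; slopes of the chords Δ_i = (y_(i+1) - y_i)/h_i = -2, 4, -2.
  1·M_0 + 4·M_1 + 1·M_2 = 6(Δ_1 - Δ_0) = 36
  1·M_1 + 4·M_2 + 1·M_3 = 6(Δ_2 - Δ_1) = -36
Natural end conditions: M_0 = M_3 = 0.
Solving: M_0 = 0, M_1 = 12, M_2 = -12, M_3 = 0.
On [0, 1], p'(x) = b_1 + 2c_1·x + 3d_1·x² with b_1 = Δ_1 - h_1(2M_1 + M_2)/6 = 2, c_1 = M_1/2 = 6, d_1 = (M_2 - M_1)/(6h_1) = -4. So p'(0) = 2.

2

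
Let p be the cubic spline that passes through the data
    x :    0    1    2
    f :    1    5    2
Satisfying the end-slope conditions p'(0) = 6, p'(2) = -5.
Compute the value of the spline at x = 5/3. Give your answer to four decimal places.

3.5556

With M_i denoting the second derivative at x_i, h_i = 1, 1, and Δ_i = (y_(i+1) − y_i)/h_i = 4, -3:
  1·M_0 + 4·M_1 + 1·M_2 = 6(Δ_1 - Δ_0) = -42
Clamped end conditions give two more equations: 2h_0·M_0 + h_0·M_1 = 6(Δ_0 - p'(0)) = -12 and h_1·M_1 + 2h_1·M_2 = 6(p'(2) - Δ_1) = -12.
Solving: M_0 = -1, M_1 = -10, M_2 = -1.
On [1, 2], p(x) = 5 + 1/2·(x - 1) - 5·(x - 1)² + 3/2·(x - 1)³.
With (x - 1) = 2/3: p(5/3) = 32/9.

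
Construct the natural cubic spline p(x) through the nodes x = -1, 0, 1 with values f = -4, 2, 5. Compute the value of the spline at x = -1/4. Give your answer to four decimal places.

0.7461

With M_i denoting the second derivative at x_i, h_i = 1, 1, and Δ_i = (y_(i+1) − y_i)/h_i = 6, 3:
  1·M_0 + 4·M_1 + 1·M_2 = 6(Δ_1 - Δ_0) = -18
Natural end conditions: M_0 = M_2 = 0.
Solving: M_0 = 0, M_1 = -9/2, M_2 = 0.
On [-1, 0], p(x) = -4 + 27/4·(x + 1) + 0·(x + 1)² - 3/4·(x + 1)³.
With (x + 1) = 3/4: p(-1/4) = 191/256.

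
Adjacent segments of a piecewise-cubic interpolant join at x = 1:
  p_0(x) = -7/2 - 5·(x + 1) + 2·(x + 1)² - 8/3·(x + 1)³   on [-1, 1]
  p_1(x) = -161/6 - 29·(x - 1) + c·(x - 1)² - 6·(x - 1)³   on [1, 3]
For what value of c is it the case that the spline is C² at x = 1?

-14

p_0''(x) = 4 - 16·(x + 1), so p_0''(1) = -28. On the right, p_1''(1) = 2c, so c = -14.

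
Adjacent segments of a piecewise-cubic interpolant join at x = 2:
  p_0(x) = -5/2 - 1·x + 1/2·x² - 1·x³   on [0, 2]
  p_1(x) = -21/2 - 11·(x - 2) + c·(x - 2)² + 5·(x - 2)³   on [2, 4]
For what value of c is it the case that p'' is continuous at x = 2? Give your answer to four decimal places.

p_0''(x) = 1 - 6·x, so p_0''(2) = -11. On the right, p_1''(2) = 2c, so c = -11/2.

-5.5000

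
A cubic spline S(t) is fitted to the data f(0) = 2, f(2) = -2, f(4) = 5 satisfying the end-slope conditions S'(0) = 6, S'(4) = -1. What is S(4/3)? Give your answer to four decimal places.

-0.0370

Write M_i for S''(x_i). With h_i = 2, 2 and divided differences Δ_i = -2, 7/2, the continuity of S' gives the tridiagonal system
  2·M_0 + 8·M_1 + 2·M_2 = 6(Δ_1 - Δ_0) = 33
Clamped end conditions give two more equations: 2h_0·M_0 + h_0·M_1 = 6(Δ_0 - S'(0)) = -48 and h_1·M_1 + 2h_1·M_2 = 6(S'(4) - Δ_1) = -27.
Solving the tridiagonal system: M_0 = -143/8, M_1 = 47/4, M_2 = -101/8.
On [0, 2], S(t) = 2 + 6·t - 143/16·t² + 79/32·t³.
With t = 4/3: S(4/3) = -1/27.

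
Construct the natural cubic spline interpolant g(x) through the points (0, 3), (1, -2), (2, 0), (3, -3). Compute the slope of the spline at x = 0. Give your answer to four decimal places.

Write m_i for g''(x_i). With h_i = 1, 1, 1 and divided differences Δ_i = -5, 2, -3, the continuity of g' gives the tridiagonal system
  1·m_0 + 4·m_1 + 1·m_2 = 6(Δ_1 - Δ_0) = 42
  1·m_1 + 4·m_2 + 1·m_3 = 6(Δ_2 - Δ_1) = -30
Natural end conditions: m_0 = m_3 = 0.
Forward elimination and back-substitution give m_0 = 0, m_1 = 66/5, m_2 = -54/5, m_3 = 0.
On [0, 1], g'(x) = b_0 + 2c_0·x + 3d_0·x² with b_0 = Δ_0 - h_0(2m_0 + m_1)/6 = -36/5, c_0 = m_0/2 = 0, d_0 = (m_1 - m_0)/(6h_0) = 11/5. So g'(0) = -36/5.

-7.2000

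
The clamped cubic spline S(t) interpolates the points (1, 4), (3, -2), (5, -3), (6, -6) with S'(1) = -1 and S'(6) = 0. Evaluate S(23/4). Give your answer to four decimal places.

-5.6709

Write M_i for S''(x_i). With h_i = 2, 2, 1 and divided differences Δ_i = -3, -1/2, -3, the continuity of S' gives the tridiagonal system
  2·M_0 + 8·M_1 + 2·M_2 = 6(Δ_1 - Δ_0) = 15
  2·M_1 + 6·M_2 + 1·M_3 = 6(Δ_2 - Δ_1) = -15
Clamped end conditions give two more equations: 2h_0·M_0 + h_0·M_1 = 6(Δ_0 - S'(1)) = -12 and h_2·M_2 + 2h_2·M_3 = 6(S'(6) - Δ_2) = 18.
Hence M_0 = -247/46, M_1 = 109/23, M_2 = -140/23, M_3 = 277/23.
On [5, 6], S(t) = -3 - 137/46·(t - 5) - 70/23·(t - 5)² + 139/46·(t - 5)³.
With (t - 5) = 3/4: S(23/4) = -16695/2944.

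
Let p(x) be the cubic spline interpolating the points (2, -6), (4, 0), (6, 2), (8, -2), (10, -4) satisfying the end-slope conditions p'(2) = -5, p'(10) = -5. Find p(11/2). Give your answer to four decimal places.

Put M_i = p'' at the i-th knot. Here h = (2, 2, 2, 2) and Δ = (3, 1, -2, -1), so the interior equations h_(i-1)·M_(i-1) + 2(h_(i-1)+h_i)·M_i + h_i·M_(i+1) = 6(Δ_i − Δ_(i-1)) read
  2·M_0 + 8·M_1 + 2·M_2 = 6(Δ_1 - Δ_0) = -12
  2·M_1 + 8·M_2 + 2·M_3 = 6(Δ_2 - Δ_1) = -18
  2·M_2 + 8·M_3 + 2·M_4 = 6(Δ_3 - Δ_2) = 6
Clamped end conditions give two more equations: 2h_0·M_0 + h_0·M_1 = 6(Δ_0 - p'(2)) = 48 and h_3·M_3 + 2h_3·M_4 = 6(p'(10) - Δ_3) = -24.
Solving the tridiagonal system: M_0 = 801/56, M_1 = -129/28, M_2 = -15/8, M_3 = 87/28, M_4 = -423/56.
On [4, 6], p(x) = 0 + 263/56·(x - 4) - 129/56·(x - 4)² + 51/224·(x - 4)³.
With (x - 4) = 3/2: p(11/2) = 4713/1792.

2.6300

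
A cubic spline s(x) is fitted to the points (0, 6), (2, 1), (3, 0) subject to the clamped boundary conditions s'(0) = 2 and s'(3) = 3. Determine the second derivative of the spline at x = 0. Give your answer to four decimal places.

Put m_i = s'' at the i-th knot. Here h = (2, 1) and Δ = (-5/2, -1), so the interior equations h_(i-1)·m_(i-1) + 2(h_(i-1)+h_i)·m_i + h_i·m_(i+1) = 6(Δ_i − Δ_(i-1)) read
  2·m_0 + 6·m_1 + 1·m_2 = 6(Δ_1 - Δ_0) = 9
Clamped end conditions give two more equations: 2h_0·m_0 + h_0·m_1 = 6(Δ_0 - s'(0)) = -27 and h_1·m_1 + 2h_1·m_2 = 6(s'(3) - Δ_1) = 24.
Solving the tridiagonal system: m_0 = -95/12, m_1 = 7/3, m_2 = 65/6.

-7.9167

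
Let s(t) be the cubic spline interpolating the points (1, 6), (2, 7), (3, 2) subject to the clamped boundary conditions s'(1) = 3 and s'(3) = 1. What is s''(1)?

2

With σ_i denoting the second derivative at x_i, h_i = 1, 1, and Δ_i = (y_(i+1) − y_i)/h_i = 1, -5:
  1·σ_0 + 4·σ_1 + 1·σ_2 = 6(Δ_1 - Δ_0) = -36
Clamped end conditions give two more equations: 2h_0·σ_0 + h_0·σ_1 = 6(Δ_0 - s'(1)) = -12 and h_1·σ_1 + 2h_1·σ_2 = 6(s'(3) - Δ_1) = 36.
Hence σ_0 = 2, σ_1 = -16, σ_2 = 26.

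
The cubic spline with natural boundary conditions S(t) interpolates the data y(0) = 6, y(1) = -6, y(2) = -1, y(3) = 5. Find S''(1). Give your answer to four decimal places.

Put M_i = S'' at the i-th knot. Here h = (1, 1, 1) and Δ = (-12, 5, 6), so the interior equations h_(i-1)·M_(i-1) + 2(h_(i-1)+h_i)·M_i + h_i·M_(i+1) = 6(Δ_i − Δ_(i-1)) read
  1·M_0 + 4·M_1 + 1·M_2 = 6(Δ_1 - Δ_0) = 102
  1·M_1 + 4·M_2 + 1·M_3 = 6(Δ_2 - Δ_1) = 6
Natural end conditions: M_0 = M_3 = 0.
Forward elimination and back-substitution give M_0 = 0, M_1 = 134/5, M_2 = -26/5, M_3 = 0.

26.8000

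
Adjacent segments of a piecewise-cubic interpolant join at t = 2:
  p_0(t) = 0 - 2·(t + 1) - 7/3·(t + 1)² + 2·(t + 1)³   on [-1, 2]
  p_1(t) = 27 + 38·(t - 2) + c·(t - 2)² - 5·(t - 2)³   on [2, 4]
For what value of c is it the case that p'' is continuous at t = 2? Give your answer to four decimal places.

p_0''(t) = -14/3 + 12·(t + 1), so p_0''(2) = 94/3. On the right, p_1''(2) = 2c, so c = 47/3.

15.6667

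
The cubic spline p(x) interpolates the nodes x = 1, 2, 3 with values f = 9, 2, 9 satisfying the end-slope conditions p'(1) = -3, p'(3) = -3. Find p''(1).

-33

Write M_i for p''(x_i). With h_i = 1, 1 and divided differences Δ_i = -7, 7, the continuity of p' gives the tridiagonal system
  1·M_0 + 4·M_1 + 1·M_2 = 6(Δ_1 - Δ_0) = 84
Clamped end conditions give two more equations: 2h_0·M_0 + h_0·M_1 = 6(Δ_0 - p'(1)) = -24 and h_1·M_1 + 2h_1·M_2 = 6(p'(3) - Δ_1) = -60.
Solving the tridiagonal system: M_0 = -33, M_1 = 42, M_2 = -51.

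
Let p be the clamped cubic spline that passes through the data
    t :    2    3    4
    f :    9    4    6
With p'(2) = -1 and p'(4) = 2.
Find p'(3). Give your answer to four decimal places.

-2.5000

With m_i denoting the second derivative at x_i, h_i = 1, 1, and Δ_i = (y_(i+1) − y_i)/h_i = -5, 2:
  1·m_0 + 4·m_1 + 1·m_2 = 6(Δ_1 - Δ_0) = 42
Clamped end conditions give two more equations: 2h_0·m_0 + h_0·m_1 = 6(Δ_0 - p'(2)) = -24 and h_1·m_1 + 2h_1·m_2 = 6(p'(4) - Δ_1) = 0.
Hence m_0 = -21, m_1 = 18, m_2 = -9.
On [3, 4], p'(t) = b_1 + 2c_1·(t - 3) + 3d_1·(t - 3)² with b_1 = Δ_1 - h_1(2m_1 + m_2)/6 = -5/2, c_1 = m_1/2 = 9, d_1 = (m_2 - m_1)/(6h_1) = -9/2. So p'(3) = -5/2.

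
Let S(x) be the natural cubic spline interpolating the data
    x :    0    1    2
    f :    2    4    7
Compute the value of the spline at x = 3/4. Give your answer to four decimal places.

Let M_i = S''(x_i). Step sizes h_i = 1, 1; slopes of the chords Δ_i = (y_(i+1) - y_i)/h_i = 2, 3.
  1·M_0 + 4·M_1 + 1·M_2 = 6(Δ_1 - Δ_0) = 6
Natural end conditions: M_0 = M_2 = 0.
Solving: M_0 = 0, M_1 = 3/2, M_2 = 0.
On [0, 1], S(x) = 2 + 7/4·x + 0·x² + 1/4·x³.
With x = 3/4: S(3/4) = 875/256.

3.4180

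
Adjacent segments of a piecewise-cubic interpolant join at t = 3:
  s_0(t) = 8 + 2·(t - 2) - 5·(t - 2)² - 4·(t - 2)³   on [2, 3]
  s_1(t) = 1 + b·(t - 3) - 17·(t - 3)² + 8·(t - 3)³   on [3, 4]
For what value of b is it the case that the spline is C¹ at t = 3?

-20

s_0'(t) = 2 - 10·(t - 2) - 12·(t - 2)², so s_0'(3) = -20. On the right, s_1'(3) = b, so b = -20.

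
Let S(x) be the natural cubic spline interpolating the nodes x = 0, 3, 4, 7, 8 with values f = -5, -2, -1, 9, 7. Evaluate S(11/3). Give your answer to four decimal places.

Put M_i = S'' at the i-th knot. Here h = (3, 1, 3, 1) and Δ = (1, 1, 10/3, -2), so the interior equations h_(i-1)·M_(i-1) + 2(h_(i-1)+h_i)·M_i + h_i·M_(i+1) = 6(Δ_i − Δ_(i-1)) read
  3·M_0 + 8·M_1 + 1·M_2 = 6(Δ_1 - Δ_0) = 0
  1·M_1 + 8·M_2 + 3·M_3 = 6(Δ_2 - Δ_1) = 14
  3·M_2 + 8·M_3 + 1·M_4 = 6(Δ_3 - Δ_2) = -32
Natural end conditions: M_0 = M_4 = 0.
Hence M_0 = 0, M_1 = -13/27, M_2 = 104/27, M_3 = -49/9, M_4 = 0.
On [3, 4], S(x) = -2 + 14/27·(x - 3) - 13/54·(x - 3)² + 13/18·(x - 3)³.
With (x - 3) = 2/3: S(11/3) = -376/243.

-1.5473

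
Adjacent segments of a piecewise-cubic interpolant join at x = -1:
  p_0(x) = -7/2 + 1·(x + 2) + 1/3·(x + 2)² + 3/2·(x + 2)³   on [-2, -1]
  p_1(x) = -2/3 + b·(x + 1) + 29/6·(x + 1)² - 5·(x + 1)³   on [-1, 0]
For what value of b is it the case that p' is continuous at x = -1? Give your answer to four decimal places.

p_0'(x) = 1 + 2/3·(x + 2) + 9/2·(x + 2)², so p_0'(-1) = 37/6. On the right, p_1'(-1) = b, so b = 37/6.

6.1667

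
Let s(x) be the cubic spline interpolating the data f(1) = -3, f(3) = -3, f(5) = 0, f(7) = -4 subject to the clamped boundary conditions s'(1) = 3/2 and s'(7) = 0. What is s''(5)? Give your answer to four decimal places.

-4.8000

Let m_i = s''(x_i). Step sizes h_i = 2, 2, 2; slopes of the chords Δ_i = (y_(i+1) - y_i)/h_i = 0, 3/2, -2.
  2·m_0 + 8·m_1 + 2·m_2 = 6(Δ_1 - Δ_0) = 9
  2·m_1 + 8·m_2 + 2·m_3 = 6(Δ_2 - Δ_1) = -21
Clamped end conditions give two more equations: 2h_0·m_0 + h_0·m_1 = 6(Δ_0 - s'(1)) = -9 and h_2·m_2 + 2h_2·m_3 = 6(s'(7) - Δ_2) = 12.
Solving the tridiagonal system: m_0 = -39/10, m_1 = 33/10, m_2 = -24/5, m_3 = 27/5.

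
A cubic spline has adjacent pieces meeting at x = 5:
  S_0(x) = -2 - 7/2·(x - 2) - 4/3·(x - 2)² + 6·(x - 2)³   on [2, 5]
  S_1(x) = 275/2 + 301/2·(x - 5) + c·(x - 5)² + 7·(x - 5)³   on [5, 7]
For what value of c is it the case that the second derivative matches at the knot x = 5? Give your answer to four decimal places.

S_0''(x) = -8/3 + 36·(x - 2), so S_0''(5) = 316/3. On the right, S_1''(5) = 2c, so c = 158/3.

52.6667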